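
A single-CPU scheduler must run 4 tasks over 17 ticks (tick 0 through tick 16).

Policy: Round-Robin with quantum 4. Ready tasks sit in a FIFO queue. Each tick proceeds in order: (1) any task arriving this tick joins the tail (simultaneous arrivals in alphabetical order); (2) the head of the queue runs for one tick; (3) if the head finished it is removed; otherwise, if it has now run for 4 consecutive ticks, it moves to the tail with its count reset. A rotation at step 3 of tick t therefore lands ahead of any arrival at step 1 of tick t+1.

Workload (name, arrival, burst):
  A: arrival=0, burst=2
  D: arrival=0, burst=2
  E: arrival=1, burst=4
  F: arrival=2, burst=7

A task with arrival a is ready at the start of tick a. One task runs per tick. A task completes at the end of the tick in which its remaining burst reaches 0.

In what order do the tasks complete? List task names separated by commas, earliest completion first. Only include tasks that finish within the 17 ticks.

completion order = A, D, E, F

t=0: queue=[A,D] q_used=0 → run A
t=1: queue=[A,D,E] q_used=1 → run A
t=2: queue=[D,E,F] q_used=0 → run D
t=3: queue=[D,E,F] q_used=1 → run D
t=4: queue=[E,F] q_used=0 → run E
t=5: queue=[E,F] q_used=1 → run E
t=6: queue=[E,F] q_used=2 → run E
t=7: queue=[E,F] q_used=3 → run E
t=8: queue=[F] q_used=0 → run F
t=9: queue=[F] q_used=1 → run F
t=10: queue=[F] q_used=2 → run F
t=11: queue=[F] q_used=3 → run F
t=12: queue=[F] q_used=0 → run F
t=13: queue=[F] q_used=1 → run F
t=14: queue=[F] q_used=2 → run F
t=15: (idle)
t=16: (idle)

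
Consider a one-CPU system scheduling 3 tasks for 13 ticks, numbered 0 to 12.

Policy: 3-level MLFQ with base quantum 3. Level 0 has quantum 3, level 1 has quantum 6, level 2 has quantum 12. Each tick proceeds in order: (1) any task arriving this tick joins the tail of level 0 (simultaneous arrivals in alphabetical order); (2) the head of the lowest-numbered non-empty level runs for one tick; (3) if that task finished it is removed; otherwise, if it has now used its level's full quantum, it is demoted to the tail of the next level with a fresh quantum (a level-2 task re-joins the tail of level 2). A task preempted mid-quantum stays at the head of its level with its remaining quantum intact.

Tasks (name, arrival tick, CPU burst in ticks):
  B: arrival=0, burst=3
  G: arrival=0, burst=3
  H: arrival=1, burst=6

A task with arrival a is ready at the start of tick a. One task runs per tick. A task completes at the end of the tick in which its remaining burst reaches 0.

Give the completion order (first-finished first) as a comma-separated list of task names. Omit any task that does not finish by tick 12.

completion order = B, G, H

t=0: L0/L1/L2 = BG/-/- → run B
t=1: L0/L1/L2 = BGH/-/- → run B
t=2: L0/L1/L2 = BGH/-/- → run B
t=3: L0/L1/L2 = GH/-/- → run G
t=4: L0/L1/L2 = GH/-/- → run G
t=5: L0/L1/L2 = GH/-/- → run G
t=6: L0/L1/L2 = H/-/- → run H
t=7: L0/L1/L2 = H/-/- → run H
t=8: L0/L1/L2 = H/-/- → run H
t=9: L0/L1/L2 = -/H/- → run H
t=10: L0/L1/L2 = -/H/- → run H
t=11: L0/L1/L2 = -/H/- → run H
t=12: (idle)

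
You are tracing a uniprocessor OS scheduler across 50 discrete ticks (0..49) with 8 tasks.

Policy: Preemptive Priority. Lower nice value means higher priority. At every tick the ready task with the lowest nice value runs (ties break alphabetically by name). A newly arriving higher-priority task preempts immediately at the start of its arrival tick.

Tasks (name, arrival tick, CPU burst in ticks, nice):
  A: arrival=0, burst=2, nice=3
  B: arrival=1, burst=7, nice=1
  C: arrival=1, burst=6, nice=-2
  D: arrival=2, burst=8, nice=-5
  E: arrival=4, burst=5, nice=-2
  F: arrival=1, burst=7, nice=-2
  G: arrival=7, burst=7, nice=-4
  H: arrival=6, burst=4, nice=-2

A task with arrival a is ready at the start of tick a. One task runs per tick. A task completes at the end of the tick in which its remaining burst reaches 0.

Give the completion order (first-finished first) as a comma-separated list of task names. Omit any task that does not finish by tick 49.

t=0: ready={A} → run A
t=1: ready={A,B,C,F} → run C
t=2: ready={A,B,C,D,F} → run D
t=3: ready={A,B,C,D,F} → run D
t=4: ready={A,B,C,D,E,F} → run D
t=5: ready={A,B,C,D,E,F} → run D
t=6: ready={A,B,C,D,E,F,H} → run D
t=7: ready={A,B,C,D,E,F,G,H} → run D
t=8: ready={A,B,C,D,E,F,G,H} → run D
t=9: ready={A,B,C,D,E,F,G,H} → run D
t=10: ready={A,B,C,E,F,G,H} → run G
t=11: ready={A,B,C,E,F,G,H} → run G
t=12: ready={A,B,C,E,F,G,H} → run G
t=13: ready={A,B,C,E,F,G,H} → run G
t=14: ready={A,B,C,E,F,G,H} → run G
t=15: ready={A,B,C,E,F,G,H} → run G
t=16: ready={A,B,C,E,F,G,H} → run G
t=17: ready={A,B,C,E,F,H} → run C
t=18: ready={A,B,C,E,F,H} → run C
t=19: ready={A,B,C,E,F,H} → run C
t=20: ready={A,B,C,E,F,H} → run C
t=21: ready={A,B,C,E,F,H} → run C
t=22: ready={A,B,E,F,H} → run E
t=23: ready={A,B,E,F,H} → run E
t=24: ready={A,B,E,F,H} → run E
t=25: ready={A,B,E,F,H} → run E
t=26: ready={A,B,E,F,H} → run E
t=27: ready={A,B,F,H} → run F
t=28: ready={A,B,F,H} → run F
t=29: ready={A,B,F,H} → run F
t=30: ready={A,B,F,H} → run F
t=31: ready={A,B,F,H} → run F
t=32: ready={A,B,F,H} → run F
t=33: ready={A,B,F,H} → run F
t=34: ready={A,B,H} → run H
t=35: ready={A,B,H} → run H
t=36: ready={A,B,H} → run H
t=37: ready={A,B,H} → run H
t=38: ready={A,B} → run B
t=39: ready={A,B} → run B
t=40: ready={A,B} → run B
t=41: ready={A,B} → run B
t=42: ready={A,B} → run B
t=43: ready={A,B} → run B
t=44: ready={A,B} → run B
t=45: ready={A} → run A
t=46: (idle)
t=47: (idle)
t=48: (idle)
t=49: (idle)

completion order = D, G, C, E, F, H, B, A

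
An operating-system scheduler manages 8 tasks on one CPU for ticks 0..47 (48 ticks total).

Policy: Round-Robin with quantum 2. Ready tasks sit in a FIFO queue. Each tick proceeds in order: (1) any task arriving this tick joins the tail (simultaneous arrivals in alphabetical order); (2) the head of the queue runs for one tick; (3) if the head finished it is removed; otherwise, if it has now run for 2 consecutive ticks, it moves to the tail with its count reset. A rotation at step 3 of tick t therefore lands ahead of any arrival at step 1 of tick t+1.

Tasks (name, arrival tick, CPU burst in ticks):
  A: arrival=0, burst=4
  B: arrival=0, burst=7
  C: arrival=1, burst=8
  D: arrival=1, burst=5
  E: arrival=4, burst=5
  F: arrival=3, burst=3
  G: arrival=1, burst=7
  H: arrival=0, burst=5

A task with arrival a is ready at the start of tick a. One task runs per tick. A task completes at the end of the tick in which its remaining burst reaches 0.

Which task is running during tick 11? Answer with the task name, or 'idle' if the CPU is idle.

t=0: queue=[A,B,H] q_used=0 → run A
t=1: queue=[A,B,H,C,D,G] q_used=1 → run A
t=2: queue=[B,H,C,D,G,A] q_used=0 → run B
t=3: queue=[B,H,C,D,G,A,F] q_used=1 → run B
t=4: queue=[H,C,D,G,A,F,B,E] q_used=0 → run H
t=5: queue=[H,C,D,G,A,F,B,E] q_used=1 → run H
t=6: queue=[C,D,G,A,F,B,E,H] q_used=0 → run C
t=7: queue=[C,D,G,A,F,B,E,H] q_used=1 → run C
t=8: queue=[D,G,A,F,B,E,H,C] q_used=0 → run D
t=9: queue=[D,G,A,F,B,E,H,C] q_used=1 → run D
t=10: queue=[G,A,F,B,E,H,C,D] q_used=0 → run G
t=11: queue=[G,A,F,B,E,H,C,D] q_used=1 → run G
t=12: queue=[A,F,B,E,H,C,D,G] q_used=0 → run A
t=13: queue=[A,F,B,E,H,C,D,G] q_used=1 → run A
t=14: queue=[F,B,E,H,C,D,G] q_used=0 → run F
t=15: queue=[F,B,E,H,C,D,G] q_used=1 → run F
t=16: queue=[B,E,H,C,D,G,F] q_used=0 → run B
t=17: queue=[B,E,H,C,D,G,F] q_used=1 → run B
t=18: queue=[E,H,C,D,G,F,B] q_used=0 → run E
t=19: queue=[E,H,C,D,G,F,B] q_used=1 → run E
t=20: queue=[H,C,D,G,F,B,E] q_used=0 → run H
t=21: queue=[H,C,D,G,F,B,E] q_used=1 → run H
t=22: queue=[C,D,G,F,B,E,H] q_used=0 → run C
t=23: queue=[C,D,G,F,B,E,H] q_used=1 → run C
t=24: queue=[D,G,F,B,E,H,C] q_used=0 → run D
t=25: queue=[D,G,F,B,E,H,C] q_used=1 → run D
t=26: queue=[G,F,B,E,H,C,D] q_used=0 → run G
t=27: queue=[G,F,B,E,H,C,D] q_used=1 → run G
t=28: queue=[F,B,E,H,C,D,G] q_used=0 → run F
t=29: queue=[B,E,H,C,D,G] q_used=0 → run B
t=30: queue=[B,E,H,C,D,G] q_used=1 → run B
t=31: queue=[E,H,C,D,G,B] q_used=0 → run E
t=32: queue=[E,H,C,D,G,B] q_used=1 → run E
t=33: queue=[H,C,D,G,B,E] q_used=0 → run H
t=34: queue=[C,D,G,B,E] q_used=0 → run C
t=35: queue=[C,D,G,B,E] q_used=1 → run C
t=36: queue=[D,G,B,E,C] q_used=0 → run D
t=37: queue=[G,B,E,C] q_used=0 → run G
t=38: queue=[G,B,E,C] q_used=1 → run G
t=39: queue=[B,E,C,G] q_used=0 → run B
t=40: queue=[E,C,G] q_used=0 → run E
t=41: queue=[C,G] q_used=0 → run C
t=42: queue=[C,G] q_used=1 → run C
t=43: queue=[G] q_used=0 → run G
t=44: (idle)
t=45: (idle)
t=46: (idle)
t=47: (idle)

running at tick 11 = G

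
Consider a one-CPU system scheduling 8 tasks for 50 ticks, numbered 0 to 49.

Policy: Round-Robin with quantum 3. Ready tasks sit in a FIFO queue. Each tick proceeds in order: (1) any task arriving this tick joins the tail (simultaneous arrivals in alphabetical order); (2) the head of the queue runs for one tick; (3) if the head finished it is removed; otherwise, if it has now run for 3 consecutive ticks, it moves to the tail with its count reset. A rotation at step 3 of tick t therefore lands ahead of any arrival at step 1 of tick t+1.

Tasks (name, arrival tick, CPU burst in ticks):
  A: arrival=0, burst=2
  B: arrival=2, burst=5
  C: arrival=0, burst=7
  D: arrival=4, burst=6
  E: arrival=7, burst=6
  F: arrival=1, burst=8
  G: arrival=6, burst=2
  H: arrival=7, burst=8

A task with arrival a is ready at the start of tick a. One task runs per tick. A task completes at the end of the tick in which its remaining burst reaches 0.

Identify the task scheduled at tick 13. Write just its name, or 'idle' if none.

t=0: queue=[A,C] q_used=0 → run A
t=1: queue=[A,C,F] q_used=1 → run A
t=2: queue=[C,F,B] q_used=0 → run C
t=3: queue=[C,F,B] q_used=1 → run C
t=4: queue=[C,F,B,D] q_used=2 → run C
t=5: queue=[F,B,D,C] q_used=0 → run F
t=6: queue=[F,B,D,C,G] q_used=1 → run F
t=7: queue=[F,B,D,C,G,E,H] q_used=2 → run F
t=8: queue=[B,D,C,G,E,H,F] q_used=0 → run B
t=9: queue=[B,D,C,G,E,H,F] q_used=1 → run B
t=10: queue=[B,D,C,G,E,H,F] q_used=2 → run B
t=11: queue=[D,C,G,E,H,F,B] q_used=0 → run D
t=12: queue=[D,C,G,E,H,F,B] q_used=1 → run D
t=13: queue=[D,C,G,E,H,F,B] q_used=2 → run D
t=14: queue=[C,G,E,H,F,B,D] q_used=0 → run C
t=15: queue=[C,G,E,H,F,B,D] q_used=1 → run C
t=16: queue=[C,G,E,H,F,B,D] q_used=2 → run C
t=17: queue=[G,E,H,F,B,D,C] q_used=0 → run G
t=18: queue=[G,E,H,F,B,D,C] q_used=1 → run G
t=19: queue=[E,H,F,B,D,C] q_used=0 → run E
t=20: queue=[E,H,F,B,D,C] q_used=1 → run E
t=21: queue=[E,H,F,B,D,C] q_used=2 → run E
t=22: queue=[H,F,B,D,C,E] q_used=0 → run H
t=23: queue=[H,F,B,D,C,E] q_used=1 → run H
t=24: queue=[H,F,B,D,C,E] q_used=2 → run H
t=25: queue=[F,B,D,C,E,H] q_used=0 → run F
t=26: queue=[F,B,D,C,E,H] q_used=1 → run F
t=27: queue=[F,B,D,C,E,H] q_used=2 → run F
t=28: queue=[B,D,C,E,H,F] q_used=0 → run B
t=29: queue=[B,D,C,E,H,F] q_used=1 → run B
t=30: queue=[D,C,E,H,F] q_used=0 → run D
t=31: queue=[D,C,E,H,F] q_used=1 → run D
t=32: queue=[D,C,E,H,F] q_used=2 → run D
t=33: queue=[C,E,H,F] q_used=0 → run C
t=34: queue=[E,H,F] q_used=0 → run E
t=35: queue=[E,H,F] q_used=1 → run E
t=36: queue=[E,H,F] q_used=2 → run E
t=37: queue=[H,F] q_used=0 → run H
t=38: queue=[H,F] q_used=1 → run H
t=39: queue=[H,F] q_used=2 → run H
t=40: queue=[F,H] q_used=0 → run F
t=41: queue=[F,H] q_used=1 → run F
t=42: queue=[H] q_used=0 → run H
t=43: queue=[H] q_used=1 → run H
t=44: (idle)
t=45: (idle)
t=46: (idle)
t=47: (idle)
t=48: (idle)
t=49: (idle)

running at tick 13 = D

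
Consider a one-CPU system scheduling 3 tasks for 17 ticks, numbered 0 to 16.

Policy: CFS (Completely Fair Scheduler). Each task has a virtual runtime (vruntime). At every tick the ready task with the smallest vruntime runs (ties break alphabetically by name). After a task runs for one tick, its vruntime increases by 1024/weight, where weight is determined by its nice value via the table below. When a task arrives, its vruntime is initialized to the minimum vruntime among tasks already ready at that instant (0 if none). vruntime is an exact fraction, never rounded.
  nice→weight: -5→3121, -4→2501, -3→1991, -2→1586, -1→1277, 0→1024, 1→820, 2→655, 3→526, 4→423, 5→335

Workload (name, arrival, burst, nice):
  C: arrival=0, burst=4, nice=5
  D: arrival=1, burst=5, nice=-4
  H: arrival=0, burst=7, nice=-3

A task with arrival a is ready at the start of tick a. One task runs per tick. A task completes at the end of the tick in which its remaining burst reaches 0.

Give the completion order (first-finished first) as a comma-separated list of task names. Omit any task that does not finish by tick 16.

completion order = D, H, C

t=0: vr[C=0 H=0] → run C
t=1: vr[C=1024/335 D=0 H=0] → run D
t=2: vr[C=1024/335 D=1024/2501 H=0] → run H
t=3: vr[C=1024/335 D=1024/2501 H=1024/1991] → run D
t=4: vr[C=1024/335 D=2048/2501 H=1024/1991] → run H
t=5: vr[C=1024/335 D=2048/2501 H=2048/1991] → run D
t=6: vr[C=1024/335 D=3072/2501 H=2048/1991] → run H
t=7: vr[C=1024/335 D=3072/2501 H=3072/1991] → run D
t=8: vr[C=1024/335 D=4096/2501 H=3072/1991] → run H
t=9: vr[C=1024/335 D=4096/2501 H=4096/1991] → run D
t=10: vr[C=1024/335 H=4096/1991] → run H
t=11: vr[C=1024/335 H=5120/1991] → run H
t=12: vr[C=1024/335 H=6144/1991] → run C
t=13: vr[C=2048/335 H=6144/1991] → run H
t=14: vr[C=2048/335] → run C
t=15: vr[C=3072/335] → run C
t=16: (idle)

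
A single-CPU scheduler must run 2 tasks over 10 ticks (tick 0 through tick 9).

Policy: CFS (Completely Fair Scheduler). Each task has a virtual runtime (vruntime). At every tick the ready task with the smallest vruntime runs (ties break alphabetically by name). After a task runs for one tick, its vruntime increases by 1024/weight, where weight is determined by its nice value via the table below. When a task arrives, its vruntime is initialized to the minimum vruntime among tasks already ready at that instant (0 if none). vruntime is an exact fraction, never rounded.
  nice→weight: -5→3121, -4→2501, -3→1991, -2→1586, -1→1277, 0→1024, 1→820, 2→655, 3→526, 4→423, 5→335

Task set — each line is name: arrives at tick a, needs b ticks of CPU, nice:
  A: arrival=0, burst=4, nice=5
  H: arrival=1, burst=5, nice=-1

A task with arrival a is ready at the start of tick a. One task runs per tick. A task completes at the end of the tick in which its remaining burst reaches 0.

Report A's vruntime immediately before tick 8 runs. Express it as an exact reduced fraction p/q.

vruntime(A, start of tick 8) = 3072/335

t=0: vr[A=0] → run A
t=1: vr[A=1024/335 H=1024/335] → run A
t=2: vr[A=2048/335 H=1024/335] → run H
t=3: vr[A=2048/335 H=1650688/427795] → run H
t=4: vr[A=2048/335 H=1993728/427795] → run H
t=5: vr[A=2048/335 H=2336768/427795] → run H
t=6: vr[A=2048/335 H=2679808/427795] → run A
t=7: vr[A=3072/335 H=2679808/427795] → run H
t=8: vr[A=3072/335] → run A
t=9: (idle)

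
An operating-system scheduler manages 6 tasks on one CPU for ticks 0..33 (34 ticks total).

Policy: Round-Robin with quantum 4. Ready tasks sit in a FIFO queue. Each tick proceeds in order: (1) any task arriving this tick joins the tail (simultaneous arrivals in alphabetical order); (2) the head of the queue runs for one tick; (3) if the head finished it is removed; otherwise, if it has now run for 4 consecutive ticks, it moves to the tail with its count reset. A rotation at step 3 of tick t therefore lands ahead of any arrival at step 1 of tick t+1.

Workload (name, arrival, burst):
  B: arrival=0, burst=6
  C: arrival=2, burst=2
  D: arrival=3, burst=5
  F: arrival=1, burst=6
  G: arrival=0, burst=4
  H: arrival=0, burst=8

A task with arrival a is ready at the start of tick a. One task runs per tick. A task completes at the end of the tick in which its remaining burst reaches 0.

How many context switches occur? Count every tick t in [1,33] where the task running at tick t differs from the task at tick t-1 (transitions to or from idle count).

context switches = 10

t=0: queue=[B,G,H] q_used=0 → run B
t=1: queue=[B,G,H,F] q_used=1 → run B
t=2: queue=[B,G,H,F,C] q_used=2 → run B
t=3: queue=[B,G,H,F,C,D] q_used=3 → run B
t=4: queue=[G,H,F,C,D,B] q_used=0 → run G
t=5: queue=[G,H,F,C,D,B] q_used=1 → run G
t=6: queue=[G,H,F,C,D,B] q_used=2 → run G
t=7: queue=[G,H,F,C,D,B] q_used=3 → run G
t=8: queue=[H,F,C,D,B] q_used=0 → run H
t=9: queue=[H,F,C,D,B] q_used=1 → run H
t=10: queue=[H,F,C,D,B] q_used=2 → run H
t=11: queue=[H,F,C,D,B] q_used=3 → run H
t=12: queue=[F,C,D,B,H] q_used=0 → run F
t=13: queue=[F,C,D,B,H] q_used=1 → run F
t=14: queue=[F,C,D,B,H] q_used=2 → run F
t=15: queue=[F,C,D,B,H] q_used=3 → run F
t=16: queue=[C,D,B,H,F] q_used=0 → run C
t=17: queue=[C,D,B,H,F] q_used=1 → run C
t=18: queue=[D,B,H,F] q_used=0 → run D
t=19: queue=[D,B,H,F] q_used=1 → run D
t=20: queue=[D,B,H,F] q_used=2 → run D
t=21: queue=[D,B,H,F] q_used=3 → run D
t=22: queue=[B,H,F,D] q_used=0 → run B
t=23: queue=[B,H,F,D] q_used=1 → run B
t=24: queue=[H,F,D] q_used=0 → run H
t=25: queue=[H,F,D] q_used=1 → run H
t=26: queue=[H,F,D] q_used=2 → run H
t=27: queue=[H,F,D] q_used=3 → run H
t=28: queue=[F,D] q_used=0 → run F
t=29: queue=[F,D] q_used=1 → run F
t=30: queue=[D] q_used=0 → run D
t=31: (idle)
t=32: (idle)
t=33: (idle)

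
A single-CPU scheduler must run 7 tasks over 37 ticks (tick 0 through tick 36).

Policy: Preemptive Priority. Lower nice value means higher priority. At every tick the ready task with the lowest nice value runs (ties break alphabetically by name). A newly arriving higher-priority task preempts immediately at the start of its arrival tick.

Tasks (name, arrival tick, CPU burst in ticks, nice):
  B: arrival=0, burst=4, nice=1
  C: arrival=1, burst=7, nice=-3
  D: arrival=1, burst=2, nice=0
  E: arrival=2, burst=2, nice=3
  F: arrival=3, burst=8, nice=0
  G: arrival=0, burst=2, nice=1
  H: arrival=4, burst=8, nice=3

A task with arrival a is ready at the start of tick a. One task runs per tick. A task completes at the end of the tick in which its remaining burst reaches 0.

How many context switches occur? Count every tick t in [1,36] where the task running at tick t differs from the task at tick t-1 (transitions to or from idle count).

t=0: ready={B,G} → run B
t=1: ready={B,C,D,G} → run C
t=2: ready={B,C,D,E,G} → run C
t=3: ready={B,C,D,E,F,G} → run C
t=4: ready={B,C,D,E,F,G,H} → run C
t=5: ready={B,C,D,E,F,G,H} → run C
t=6: ready={B,C,D,E,F,G,H} → run C
t=7: ready={B,C,D,E,F,G,H} → run C
t=8: ready={B,D,E,F,G,H} → run D
t=9: ready={B,D,E,F,G,H} → run D
t=10: ready={B,E,F,G,H} → run F
t=11: ready={B,E,F,G,H} → run F
t=12: ready={B,E,F,G,H} → run F
t=13: ready={B,E,F,G,H} → run F
t=14: ready={B,E,F,G,H} → run F
t=15: ready={B,E,F,G,H} → run F
t=16: ready={B,E,F,G,H} → run F
t=17: ready={B,E,F,G,H} → run F
t=18: ready={B,E,G,H} → run B
t=19: ready={B,E,G,H} → run B
t=20: ready={B,E,G,H} → run B
t=21: ready={E,G,H} → run G
t=22: ready={E,G,H} → run G
t=23: ready={E,H} → run E
t=24: ready={E,H} → run E
t=25: ready={H} → run H
t=26: ready={H} → run H
t=27: ready={H} → run H
t=28: ready={H} → run H
t=29: ready={H} → run H
t=30: ready={H} → run H
t=31: ready={H} → run H
t=32: ready={H} → run H
t=33: (idle)
t=34: (idle)
t=35: (idle)
t=36: (idle)

context switches = 8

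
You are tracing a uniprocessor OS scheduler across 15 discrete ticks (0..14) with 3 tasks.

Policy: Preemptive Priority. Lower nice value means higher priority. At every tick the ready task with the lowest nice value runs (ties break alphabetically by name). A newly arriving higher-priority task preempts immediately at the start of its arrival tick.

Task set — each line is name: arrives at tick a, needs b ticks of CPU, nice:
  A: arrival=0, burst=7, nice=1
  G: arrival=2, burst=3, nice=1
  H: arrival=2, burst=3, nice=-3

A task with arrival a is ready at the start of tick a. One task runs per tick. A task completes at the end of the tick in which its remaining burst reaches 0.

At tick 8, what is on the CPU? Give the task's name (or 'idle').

t=0: ready={A} → run A
t=1: ready={A} → run A
t=2: ready={A,G,H} → run H
t=3: ready={A,G,H} → run H
t=4: ready={A,G,H} → run H
t=5: ready={A,G} → run A
t=6: ready={A,G} → run A
t=7: ready={A,G} → run A
t=8: ready={A,G} → run A
t=9: ready={A,G} → run A
t=10: ready={G} → run G
t=11: ready={G} → run G
t=12: ready={G} → run G
t=13: (idle)
t=14: (idle)

running at tick 8 = A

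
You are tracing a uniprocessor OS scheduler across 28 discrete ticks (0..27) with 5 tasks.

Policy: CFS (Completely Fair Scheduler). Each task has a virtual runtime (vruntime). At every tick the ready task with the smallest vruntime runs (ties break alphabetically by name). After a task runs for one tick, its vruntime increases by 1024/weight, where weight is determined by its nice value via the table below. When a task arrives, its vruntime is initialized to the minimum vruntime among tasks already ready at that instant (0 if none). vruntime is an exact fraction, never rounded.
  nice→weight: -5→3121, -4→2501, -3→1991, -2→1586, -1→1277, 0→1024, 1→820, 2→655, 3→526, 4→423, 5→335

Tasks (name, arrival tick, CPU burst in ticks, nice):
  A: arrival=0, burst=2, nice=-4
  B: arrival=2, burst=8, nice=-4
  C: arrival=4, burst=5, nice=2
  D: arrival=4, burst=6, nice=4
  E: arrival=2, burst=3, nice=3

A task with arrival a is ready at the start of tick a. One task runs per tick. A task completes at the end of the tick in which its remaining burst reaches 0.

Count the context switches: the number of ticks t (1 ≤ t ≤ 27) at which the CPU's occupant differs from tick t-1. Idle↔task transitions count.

context switches = 18

t=0: vr[A=0] → run A
t=1: vr[A=1024/2501] → run A
t=2: vr[B=0 E=0] → run B
t=3: vr[B=1024/2501 E=0] → run E
t=4: vr[B=1024/2501 C=1024/2501 D=1024/2501 E=512/263] → run B
t=5: vr[B=2048/2501 C=1024/2501 D=1024/2501 E=512/263] → run C
t=6: vr[B=2048/2501 C=3231744/1638155 D=1024/2501 E=512/263] → run D
t=7: vr[B=2048/2501 C=3231744/1638155 D=2994176/1057923 E=512/263] → run B
t=8: vr[B=3072/2501 C=3231744/1638155 D=2994176/1057923 E=512/263] → run B
t=9: vr[B=4096/2501 C=3231744/1638155 D=2994176/1057923 E=512/263] → run B
t=10: vr[B=5120/2501 C=3231744/1638155 D=2994176/1057923 E=512/263] → run E
t=11: vr[B=5120/2501 C=3231744/1638155 D=2994176/1057923 E=1024/263] → run C
t=12: vr[B=5120/2501 C=5792768/1638155 D=2994176/1057923 E=1024/263] → run B
t=13: vr[B=6144/2501 C=5792768/1638155 D=2994176/1057923 E=1024/263] → run B
t=14: vr[B=7168/2501 C=5792768/1638155 D=2994176/1057923 E=1024/263] → run D
t=15: vr[B=7168/2501 C=5792768/1638155 D=5555200/1057923 E=1024/263] → run B
t=16: vr[C=5792768/1638155 D=5555200/1057923 E=1024/263] → run C
t=17: vr[C=8353792/1638155 D=5555200/1057923 E=1024/263] → run E
t=18: vr[C=8353792/1638155 D=5555200/1057923] → run C
t=19: vr[C=10914816/1638155 D=5555200/1057923] → run D
t=20: vr[C=10914816/1638155 D=2705408/352641] → run C
t=21: vr[D=2705408/352641] → run D
t=22: vr[D=10677248/1057923] → run D
t=23: vr[D=13238272/1057923] → run D
t=24: (idle)
t=25: (idle)
t=26: (idle)
t=27: (idle)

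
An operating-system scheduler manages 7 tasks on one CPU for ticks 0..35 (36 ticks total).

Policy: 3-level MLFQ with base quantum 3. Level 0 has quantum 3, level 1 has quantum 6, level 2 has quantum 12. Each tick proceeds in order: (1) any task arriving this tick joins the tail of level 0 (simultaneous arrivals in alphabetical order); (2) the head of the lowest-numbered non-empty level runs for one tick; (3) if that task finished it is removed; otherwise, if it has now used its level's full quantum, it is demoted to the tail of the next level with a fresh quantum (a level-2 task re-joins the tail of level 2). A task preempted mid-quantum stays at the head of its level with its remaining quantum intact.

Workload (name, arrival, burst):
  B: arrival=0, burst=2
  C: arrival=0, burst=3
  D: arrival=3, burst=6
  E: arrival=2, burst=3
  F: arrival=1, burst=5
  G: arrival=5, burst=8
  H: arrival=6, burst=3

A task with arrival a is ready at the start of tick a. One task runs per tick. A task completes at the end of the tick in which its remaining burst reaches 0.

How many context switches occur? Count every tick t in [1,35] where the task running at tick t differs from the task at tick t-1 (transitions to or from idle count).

t=0: L0/L1/L2 = BC/-/- → run B
t=1: L0/L1/L2 = BCF/-/- → run B
t=2: L0/L1/L2 = CFE/-/- → run C
t=3: L0/L1/L2 = CFED/-/- → run C
t=4: L0/L1/L2 = CFED/-/- → run C
t=5: L0/L1/L2 = FEDG/-/- → run F
t=6: L0/L1/L2 = FEDGH/-/- → run F
t=7: L0/L1/L2 = FEDGH/-/- → run F
t=8: L0/L1/L2 = EDGH/F/- → run E
t=9: L0/L1/L2 = EDGH/F/- → run E
t=10: L0/L1/L2 = EDGH/F/- → run E
t=11: L0/L1/L2 = DGH/F/- → run D
t=12: L0/L1/L2 = DGH/F/- → run D
t=13: L0/L1/L2 = DGH/F/- → run D
t=14: L0/L1/L2 = GH/FD/- → run G
t=15: L0/L1/L2 = GH/FD/- → run G
t=16: L0/L1/L2 = GH/FD/- → run G
t=17: L0/L1/L2 = H/FDG/- → run H
t=18: L0/L1/L2 = H/FDG/- → run H
t=19: L0/L1/L2 = H/FDG/- → run H
t=20: L0/L1/L2 = -/FDG/- → run F
t=21: L0/L1/L2 = -/FDG/- → run F
t=22: L0/L1/L2 = -/DG/- → run D
t=23: L0/L1/L2 = -/DG/- → run D
t=24: L0/L1/L2 = -/DG/- → run D
t=25: L0/L1/L2 = -/G/- → run G
t=26: L0/L1/L2 = -/G/- → run G
t=27: L0/L1/L2 = -/G/- → run G
t=28: L0/L1/L2 = -/G/- → run G
t=29: L0/L1/L2 = -/G/- → run G
t=30: (idle)
t=31: (idle)
t=32: (idle)
t=33: (idle)
t=34: (idle)
t=35: (idle)

context switches = 10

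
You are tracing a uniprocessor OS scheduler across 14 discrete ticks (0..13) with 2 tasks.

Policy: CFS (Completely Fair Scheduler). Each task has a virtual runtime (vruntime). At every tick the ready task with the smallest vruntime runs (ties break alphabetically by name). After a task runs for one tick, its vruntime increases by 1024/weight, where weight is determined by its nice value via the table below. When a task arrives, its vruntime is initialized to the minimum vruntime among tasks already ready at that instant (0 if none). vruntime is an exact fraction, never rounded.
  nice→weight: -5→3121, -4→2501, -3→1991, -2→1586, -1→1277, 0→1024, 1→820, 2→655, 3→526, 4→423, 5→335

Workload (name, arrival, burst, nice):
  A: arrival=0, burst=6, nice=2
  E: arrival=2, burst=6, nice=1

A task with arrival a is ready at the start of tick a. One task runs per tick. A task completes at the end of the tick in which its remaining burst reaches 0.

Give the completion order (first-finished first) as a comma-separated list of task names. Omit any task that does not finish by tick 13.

completion order = A, E

t=0: vr[A=0] → run A
t=1: vr[A=1024/655] → run A
t=2: vr[A=2048/655 E=2048/655] → run A
t=3: vr[A=3072/655 E=2048/655] → run E
t=4: vr[A=3072/655 E=117504/26855] → run E
t=5: vr[A=3072/655 E=30208/5371] → run A
t=6: vr[A=4096/655 E=30208/5371] → run E
t=7: vr[A=4096/655 E=184576/26855] → run A
t=8: vr[A=1024/131 E=184576/26855] → run E
t=9: vr[A=1024/131 E=218112/26855] → run A
t=10: vr[E=218112/26855] → run E
t=11: vr[E=251648/26855] → run E
t=12: (idle)
t=13: (idle)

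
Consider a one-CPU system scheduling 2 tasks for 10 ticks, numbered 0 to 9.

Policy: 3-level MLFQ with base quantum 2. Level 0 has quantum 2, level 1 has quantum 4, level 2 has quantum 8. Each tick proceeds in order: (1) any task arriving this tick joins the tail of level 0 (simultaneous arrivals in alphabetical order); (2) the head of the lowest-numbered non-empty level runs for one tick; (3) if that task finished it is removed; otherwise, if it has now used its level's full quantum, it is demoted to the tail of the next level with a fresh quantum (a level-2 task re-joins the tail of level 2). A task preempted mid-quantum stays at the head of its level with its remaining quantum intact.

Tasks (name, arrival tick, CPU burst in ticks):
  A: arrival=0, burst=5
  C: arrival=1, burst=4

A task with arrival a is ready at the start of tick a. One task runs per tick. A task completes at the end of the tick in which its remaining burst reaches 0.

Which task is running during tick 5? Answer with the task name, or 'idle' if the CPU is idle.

running at tick 5 = A

t=0: L0/L1/L2 = A/-/- → run A
t=1: L0/L1/L2 = AC/-/- → run A
t=2: L0/L1/L2 = C/A/- → run C
t=3: L0/L1/L2 = C/A/- → run C
t=4: L0/L1/L2 = -/AC/- → run A
t=5: L0/L1/L2 = -/AC/- → run A
t=6: L0/L1/L2 = -/AC/- → run A
t=7: L0/L1/L2 = -/C/- → run C
t=8: L0/L1/L2 = -/C/- → run C
t=9: (idle)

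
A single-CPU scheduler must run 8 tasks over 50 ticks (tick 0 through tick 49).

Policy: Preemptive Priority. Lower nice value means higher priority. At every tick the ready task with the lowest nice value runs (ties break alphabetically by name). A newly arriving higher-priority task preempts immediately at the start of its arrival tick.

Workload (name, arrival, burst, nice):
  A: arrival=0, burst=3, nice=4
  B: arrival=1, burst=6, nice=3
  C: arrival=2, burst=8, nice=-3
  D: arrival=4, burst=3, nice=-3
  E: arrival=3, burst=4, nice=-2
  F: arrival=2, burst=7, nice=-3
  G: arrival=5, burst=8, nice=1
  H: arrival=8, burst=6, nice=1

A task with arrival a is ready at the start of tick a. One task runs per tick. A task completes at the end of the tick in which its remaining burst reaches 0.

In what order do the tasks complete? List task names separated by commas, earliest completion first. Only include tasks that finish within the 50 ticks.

completion order = C, D, F, E, G, H, B, A

t=0: ready={A} → run A
t=1: ready={A,B} → run B
t=2: ready={A,B,C,F} → run C
t=3: ready={A,B,C,E,F} → run C
t=4: ready={A,B,C,D,E,F} → run C
t=5: ready={A,B,C,D,E,F,G} → run C
t=6: ready={A,B,C,D,E,F,G} → run C
t=7: ready={A,B,C,D,E,F,G} → run C
t=8: ready={A,B,C,D,E,F,G,H} → run C
t=9: ready={A,B,C,D,E,F,G,H} → run C
t=10: ready={A,B,D,E,F,G,H} → run D
t=11: ready={A,B,D,E,F,G,H} → run D
t=12: ready={A,B,D,E,F,G,H} → run D
t=13: ready={A,B,E,F,G,H} → run F
t=14: ready={A,B,E,F,G,H} → run F
t=15: ready={A,B,E,F,G,H} → run F
t=16: ready={A,B,E,F,G,H} → run F
t=17: ready={A,B,E,F,G,H} → run F
t=18: ready={A,B,E,F,G,H} → run F
t=19: ready={A,B,E,F,G,H} → run F
t=20: ready={A,B,E,G,H} → run E
t=21: ready={A,B,E,G,H} → run E
t=22: ready={A,B,E,G,H} → run E
t=23: ready={A,B,E,G,H} → run E
t=24: ready={A,B,G,H} → run G
t=25: ready={A,B,G,H} → run G
t=26: ready={A,B,G,H} → run G
t=27: ready={A,B,G,H} → run G
t=28: ready={A,B,G,H} → run G
t=29: ready={A,B,G,H} → run G
t=30: ready={A,B,G,H} → run G
t=31: ready={A,B,G,H} → run G
t=32: ready={A,B,H} → run H
t=33: ready={A,B,H} → run H
t=34: ready={A,B,H} → run H
t=35: ready={A,B,H} → run H
t=36: ready={A,B,H} → run H
t=37: ready={A,B,H} → run H
t=38: ready={A,B} → run B
t=39: ready={A,B} → run B
t=40: ready={A,B} → run B
t=41: ready={A,B} → run B
t=42: ready={A,B} → run B
t=43: ready={A} → run A
t=44: ready={A} → run A
t=45: (idle)
t=46: (idle)
t=47: (idle)
t=48: (idle)
t=49: (idle)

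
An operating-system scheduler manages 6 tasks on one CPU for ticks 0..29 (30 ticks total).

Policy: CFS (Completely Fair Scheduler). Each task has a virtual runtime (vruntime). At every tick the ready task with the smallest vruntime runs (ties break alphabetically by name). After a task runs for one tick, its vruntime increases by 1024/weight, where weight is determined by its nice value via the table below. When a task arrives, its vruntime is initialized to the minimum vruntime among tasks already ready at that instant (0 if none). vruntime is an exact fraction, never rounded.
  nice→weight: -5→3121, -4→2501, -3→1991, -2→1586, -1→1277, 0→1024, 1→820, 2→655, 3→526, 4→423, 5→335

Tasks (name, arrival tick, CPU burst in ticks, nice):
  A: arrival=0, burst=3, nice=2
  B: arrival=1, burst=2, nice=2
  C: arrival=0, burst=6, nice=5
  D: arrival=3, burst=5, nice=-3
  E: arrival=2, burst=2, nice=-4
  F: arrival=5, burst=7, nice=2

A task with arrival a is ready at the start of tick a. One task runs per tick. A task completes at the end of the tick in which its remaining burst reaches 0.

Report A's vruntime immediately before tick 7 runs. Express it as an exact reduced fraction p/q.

vruntime(A, start of tick 7) = 1024/655

t=0: vr[A=0 C=0] → run A
t=1: vr[A=1024/655 B=0 C=0] → run B
t=2: vr[A=1024/655 B=1024/655 C=0 E=0] → run C
t=3: vr[A=1024/655 B=1024/655 C=1024/335 D=0 E=0] → run D
t=4: vr[A=1024/655 B=1024/655 C=1024/335 D=1024/1991 E=0] → run E
t=5: vr[A=1024/655 B=1024/655 C=1024/335 D=1024/1991 E=1024/2501 F=1024/2501] → run E
t=6: vr[A=1024/655 B=1024/655 C=1024/335 D=1024/1991 F=1024/2501] → run F
t=7: vr[A=1024/655 B=1024/655 C=1024/335 D=1024/1991 F=3231744/1638155] → run D
t=8: vr[A=1024/655 B=1024/655 C=1024/335 D=2048/1991 F=3231744/1638155] → run D
t=9: vr[A=1024/655 B=1024/655 C=1024/335 D=3072/1991 F=3231744/1638155] → run D
t=10: vr[A=1024/655 B=1024/655 C=1024/335 D=4096/1991 F=3231744/1638155] → run A
t=11: vr[A=2048/655 B=1024/655 C=1024/335 D=4096/1991 F=3231744/1638155] → run B
t=12: vr[A=2048/655 C=1024/335 D=4096/1991 F=3231744/1638155] → run F
t=13: vr[A=2048/655 C=1024/335 D=4096/1991 F=5792768/1638155] → run D
t=14: vr[A=2048/655 C=1024/335 F=5792768/1638155] → run C
t=15: vr[A=2048/655 C=2048/335 F=5792768/1638155] → run A
t=16: vr[C=2048/335 F=5792768/1638155] → run F
t=17: vr[C=2048/335 F=8353792/1638155] → run F
t=18: vr[C=2048/335 F=10914816/1638155] → run C
t=19: vr[C=3072/335 F=10914816/1638155] → run F
t=20: vr[C=3072/335 F=2695168/327631] → run F
t=21: vr[C=3072/335 F=16036864/1638155] → run C
t=22: vr[C=4096/335 F=16036864/1638155] → run F
t=23: vr[C=4096/335] → run C
t=24: vr[C=1024/67] → run C
t=25: (idle)
t=26: (idle)
t=27: (idle)
t=28: (idle)
t=29: (idle)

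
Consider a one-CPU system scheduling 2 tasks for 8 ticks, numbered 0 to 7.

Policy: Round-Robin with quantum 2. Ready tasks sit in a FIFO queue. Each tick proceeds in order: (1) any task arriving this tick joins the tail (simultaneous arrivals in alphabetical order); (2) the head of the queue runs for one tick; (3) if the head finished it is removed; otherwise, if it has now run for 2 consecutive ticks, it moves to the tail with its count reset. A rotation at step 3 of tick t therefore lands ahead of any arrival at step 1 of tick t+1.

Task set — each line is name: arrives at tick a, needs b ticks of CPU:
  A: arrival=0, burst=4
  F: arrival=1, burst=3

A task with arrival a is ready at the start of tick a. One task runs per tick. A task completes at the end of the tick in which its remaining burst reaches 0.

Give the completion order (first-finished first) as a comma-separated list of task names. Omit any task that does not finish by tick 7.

t=0: queue=[A] q_used=0 → run A
t=1: queue=[A,F] q_used=1 → run A
t=2: queue=[F,A] q_used=0 → run F
t=3: queue=[F,A] q_used=1 → run F
t=4: queue=[A,F] q_used=0 → run A
t=5: queue=[A,F] q_used=1 → run A
t=6: queue=[F] q_used=0 → run F
t=7: (idle)

completion order = A, F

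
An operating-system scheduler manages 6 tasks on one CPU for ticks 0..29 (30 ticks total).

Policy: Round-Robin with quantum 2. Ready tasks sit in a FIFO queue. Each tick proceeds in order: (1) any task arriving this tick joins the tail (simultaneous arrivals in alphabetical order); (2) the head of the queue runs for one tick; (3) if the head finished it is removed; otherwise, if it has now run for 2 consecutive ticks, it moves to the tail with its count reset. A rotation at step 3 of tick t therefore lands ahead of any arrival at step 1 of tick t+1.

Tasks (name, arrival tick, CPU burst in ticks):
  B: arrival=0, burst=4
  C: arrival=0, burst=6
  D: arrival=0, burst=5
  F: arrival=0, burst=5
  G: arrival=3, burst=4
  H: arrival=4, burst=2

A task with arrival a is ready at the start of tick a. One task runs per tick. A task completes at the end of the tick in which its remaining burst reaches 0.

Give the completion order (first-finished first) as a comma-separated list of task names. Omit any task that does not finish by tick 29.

completion order = B, H, G, C, D, F

t=0: queue=[B,C,D,F] q_used=0 → run B
t=1: queue=[B,C,D,F] q_used=1 → run B
t=2: queue=[C,D,F,B] q_used=0 → run C
t=3: queue=[C,D,F,B,G] q_used=1 → run C
t=4: queue=[D,F,B,G,C,H] q_used=0 → run D
t=5: queue=[D,F,B,G,C,H] q_used=1 → run D
t=6: queue=[F,B,G,C,H,D] q_used=0 → run F
t=7: queue=[F,B,G,C,H,D] q_used=1 → run F
t=8: queue=[B,G,C,H,D,F] q_used=0 → run B
t=9: queue=[B,G,C,H,D,F] q_used=1 → run B
t=10: queue=[G,C,H,D,F] q_used=0 → run G
t=11: queue=[G,C,H,D,F] q_used=1 → run G
t=12: queue=[C,H,D,F,G] q_used=0 → run C
t=13: queue=[C,H,D,F,G] q_used=1 → run C
t=14: queue=[H,D,F,G,C] q_used=0 → run H
t=15: queue=[H,D,F,G,C] q_used=1 → run H
t=16: queue=[D,F,G,C] q_used=0 → run D
t=17: queue=[D,F,G,C] q_used=1 → run D
t=18: queue=[F,G,C,D] q_used=0 → run F
t=19: queue=[F,G,C,D] q_used=1 → run F
t=20: queue=[G,C,D,F] q_used=0 → run G
t=21: queue=[G,C,D,F] q_used=1 → run G
t=22: queue=[C,D,F] q_used=0 → run C
t=23: queue=[C,D,F] q_used=1 → run C
t=24: queue=[D,F] q_used=0 → run D
t=25: queue=[F] q_used=0 → run F
t=26: (idle)
t=27: (idle)
t=28: (idle)
t=29: (idle)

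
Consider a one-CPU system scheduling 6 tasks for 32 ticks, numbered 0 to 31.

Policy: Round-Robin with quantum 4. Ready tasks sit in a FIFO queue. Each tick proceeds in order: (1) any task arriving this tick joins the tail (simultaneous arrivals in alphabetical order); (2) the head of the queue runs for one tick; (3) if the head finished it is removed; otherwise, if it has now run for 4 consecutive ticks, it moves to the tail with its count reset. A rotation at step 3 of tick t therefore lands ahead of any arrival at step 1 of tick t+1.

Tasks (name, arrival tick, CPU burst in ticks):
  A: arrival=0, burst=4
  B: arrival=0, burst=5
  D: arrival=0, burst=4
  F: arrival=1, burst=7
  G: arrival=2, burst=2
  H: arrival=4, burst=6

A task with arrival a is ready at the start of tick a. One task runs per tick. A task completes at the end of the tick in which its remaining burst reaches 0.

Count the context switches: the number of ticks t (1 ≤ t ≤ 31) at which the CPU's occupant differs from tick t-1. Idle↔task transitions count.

t=0: queue=[A,B,D] q_used=0 → run A
t=1: queue=[A,B,D,F] q_used=1 → run A
t=2: queue=[A,B,D,F,G] q_used=2 → run A
t=3: queue=[A,B,D,F,G] q_used=3 → run A
t=4: queue=[B,D,F,G,H] q_used=0 → run B
t=5: queue=[B,D,F,G,H] q_used=1 → run B
t=6: queue=[B,D,F,G,H] q_used=2 → run B
t=7: queue=[B,D,F,G,H] q_used=3 → run B
t=8: queue=[D,F,G,H,B] q_used=0 → run D
t=9: queue=[D,F,G,H,B] q_used=1 → run D
t=10: queue=[D,F,G,H,B] q_used=2 → run D
t=11: queue=[D,F,G,H,B] q_used=3 → run D
t=12: queue=[F,G,H,B] q_used=0 → run F
t=13: queue=[F,G,H,B] q_used=1 → run F
t=14: queue=[F,G,H,B] q_used=2 → run F
t=15: queue=[F,G,H,B] q_used=3 → run F
t=16: queue=[G,H,B,F] q_used=0 → run G
t=17: queue=[G,H,B,F] q_used=1 → run G
t=18: queue=[H,B,F] q_used=0 → run H
t=19: queue=[H,B,F] q_used=1 → run H
t=20: queue=[H,B,F] q_used=2 → run H
t=21: queue=[H,B,F] q_used=3 → run H
t=22: queue=[B,F,H] q_used=0 → run B
t=23: queue=[F,H] q_used=0 → run F
t=24: queue=[F,H] q_used=1 → run F
t=25: queue=[F,H] q_used=2 → run F
t=26: queue=[H] q_used=0 → run H
t=27: queue=[H] q_used=1 → run H
t=28: (idle)
t=29: (idle)
t=30: (idle)
t=31: (idle)

context switches = 9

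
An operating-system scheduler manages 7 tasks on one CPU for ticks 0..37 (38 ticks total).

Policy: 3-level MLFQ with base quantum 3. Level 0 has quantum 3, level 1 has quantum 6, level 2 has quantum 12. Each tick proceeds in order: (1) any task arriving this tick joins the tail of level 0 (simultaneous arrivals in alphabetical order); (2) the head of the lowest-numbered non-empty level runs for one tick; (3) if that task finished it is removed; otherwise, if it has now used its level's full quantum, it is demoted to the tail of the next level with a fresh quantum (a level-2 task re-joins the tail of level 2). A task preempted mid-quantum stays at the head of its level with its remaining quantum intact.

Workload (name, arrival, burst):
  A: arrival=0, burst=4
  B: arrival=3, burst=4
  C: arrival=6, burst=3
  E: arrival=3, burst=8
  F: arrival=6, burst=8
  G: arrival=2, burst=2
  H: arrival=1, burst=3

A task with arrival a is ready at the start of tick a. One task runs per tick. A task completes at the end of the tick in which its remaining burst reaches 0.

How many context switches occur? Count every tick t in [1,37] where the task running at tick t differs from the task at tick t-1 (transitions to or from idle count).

context switches = 11

t=0: L0/L1/L2 = A/-/- → run A
t=1: L0/L1/L2 = AH/-/- → run A
t=2: L0/L1/L2 = AHG/-/- → run A
t=3: L0/L1/L2 = HGBE/A/- → run H
t=4: L0/L1/L2 = HGBE/A/- → run H
t=5: L0/L1/L2 = HGBE/A/- → run H
t=6: L0/L1/L2 = GBECF/A/- → run G
t=7: L0/L1/L2 = GBECF/A/- → run G
t=8: L0/L1/L2 = BECF/A/- → run B
t=9: L0/L1/L2 = BECF/A/- → run B
t=10: L0/L1/L2 = BECF/A/- → run B
t=11: L0/L1/L2 = ECF/AB/- → run E
t=12: L0/L1/L2 = ECF/AB/- → run E
t=13: L0/L1/L2 = ECF/AB/- → run E
t=14: L0/L1/L2 = CF/ABE/- → run C
t=15: L0/L1/L2 = CF/ABE/- → run C
t=16: L0/L1/L2 = CF/ABE/- → run C
t=17: L0/L1/L2 = F/ABE/- → run F
t=18: L0/L1/L2 = F/ABE/- → run F
t=19: L0/L1/L2 = F/ABE/- → run F
t=20: L0/L1/L2 = -/ABEF/- → run A
t=21: L0/L1/L2 = -/BEF/- → run B
t=22: L0/L1/L2 = -/EF/- → run E
t=23: L0/L1/L2 = -/EF/- → run E
t=24: L0/L1/L2 = -/EF/- → run E
t=25: L0/L1/L2 = -/EF/- → run E
t=26: L0/L1/L2 = -/EF/- → run E
t=27: L0/L1/L2 = -/F/- → run F
t=28: L0/L1/L2 = -/F/- → run F
t=29: L0/L1/L2 = -/F/- → run F
t=30: L0/L1/L2 = -/F/- → run F
t=31: L0/L1/L2 = -/F/- → run F
t=32: (idle)
t=33: (idle)
t=34: (idle)
t=35: (idle)
t=36: (idle)
t=37: (idle)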